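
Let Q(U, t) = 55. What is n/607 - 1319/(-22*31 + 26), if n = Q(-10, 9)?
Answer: 836713/398192 ≈ 2.1013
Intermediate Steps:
n = 55
n/607 - 1319/(-22*31 + 26) = 55/607 - 1319/(-22*31 + 26) = 55*(1/607) - 1319/(-682 + 26) = 55/607 - 1319/(-656) = 55/607 - 1319*(-1/656) = 55/607 + 1319/656 = 836713/398192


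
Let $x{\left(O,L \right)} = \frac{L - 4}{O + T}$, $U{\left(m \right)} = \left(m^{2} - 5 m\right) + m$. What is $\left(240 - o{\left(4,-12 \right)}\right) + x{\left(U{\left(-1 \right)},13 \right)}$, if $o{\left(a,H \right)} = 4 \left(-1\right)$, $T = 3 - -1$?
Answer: $245$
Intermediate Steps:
$T = 4$ ($T = 3 + 1 = 4$)
$o{\left(a,H \right)} = -4$
$U{\left(m \right)} = m^{2} - 4 m$
$x{\left(O,L \right)} = \frac{-4 + L}{4 + O}$ ($x{\left(O,L \right)} = \frac{L - 4}{O + 4} = \frac{-4 + L}{4 + O}$)
$\left(240 - o{\left(4,-12 \right)}\right) + x{\left(U{\left(-1 \right)},13 \right)} = \left(240 - -4\right) + \frac{-4 + 13}{4 - \left(-4 - 1\right)} = \left(240 + 4\right) + \frac{1}{4 - -5} \cdot 9 = 244 + \frac{1}{4 + 5} \cdot 9 = 244 + \frac{1}{9} \cdot 9 = 244 + 1 = 245$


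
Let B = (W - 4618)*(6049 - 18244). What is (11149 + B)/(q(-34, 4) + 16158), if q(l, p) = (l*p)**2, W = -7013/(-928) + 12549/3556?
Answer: 46358333498353/28589272768 ≈ 1621.5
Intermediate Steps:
W = 9145925/824992 (W = -7013*(-1/928) + 12549*(1/3556) = 7013/928 + 12549/3556 = 9145925/824992 ≈ 11.086)
q(l, p) = l**2*p**2
B = 46349135662545/824992 (B = (9145925/824992 - 4618)*(6049 - 18244) = -3800667131/824992*(-12195) = 46349135662545/824992 ≈ 5.6181e+7)
(11149 + B)/(q(-34, 4) + 16158) = (11149 + 46349135662545/824992)/((-34)**2*4**2 + 16158) = 46358333498353/(824992*(1156*16 + 16158)) = 46358333498353/(824992*(18496 + 16158)) = (46358333498353/824992)/34654 = (46358333498353/824992)*(1/34654) = 46358333498353/28589272768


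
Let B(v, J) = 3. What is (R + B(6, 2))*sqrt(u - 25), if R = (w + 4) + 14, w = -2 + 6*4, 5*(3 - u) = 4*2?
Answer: 43*I*sqrt(590)/5 ≈ 208.89*I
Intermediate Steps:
u = 7/5 (u = 3 - 4*2/5 = 3 - 1/5*8 = 3 - 8/5 = 7/5 ≈ 1.4000)
w = 22 (w = -2 + 24 = 22)
R = 40 (R = (22 + 4) + 14 = 26 + 14 = 40)
(R + B(6, 2))*sqrt(u - 25) = (40 + 3)*sqrt(7/5 - 25) = 43*sqrt(-118/5) = 43*(I*sqrt(590)/5) = 43*I*sqrt(590)/5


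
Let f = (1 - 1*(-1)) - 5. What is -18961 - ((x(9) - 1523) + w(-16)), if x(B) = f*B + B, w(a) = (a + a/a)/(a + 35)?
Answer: -330965/19 ≈ -17419.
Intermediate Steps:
f = -3 (f = (1 + 1) - 5 = 2 - 5 = -3)
w(a) = (1 + a)/(35 + a) (w(a) = (a + 1)/(35 + a) = (1 + a)/(35 + a))
x(B) = -2*B (x(B) = -3*B + B = -2*B)
-18961 - ((x(9) - 1523) + w(-16)) = -18961 - ((-2*9 - 1523) + (1 - 16)/(35 - 16)) = -18961 - ((-18 - 1523) - 15/19) = -18961 - (-1541 + (1/19)*(-15)) = -18961 - (-1541 - 15/19) = -18961 - 1*(-29294/19) = -18961 + 29294/19 = -330965/19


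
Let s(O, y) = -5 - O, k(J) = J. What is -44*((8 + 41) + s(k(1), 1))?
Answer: -1892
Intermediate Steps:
-44*((8 + 41) + s(k(1), 1)) = -44*((8 + 41) + (-5 - 1*1)) = -44*(49 + (-5 - 1)) = -44*(49 - 6) = -44*43 = -1892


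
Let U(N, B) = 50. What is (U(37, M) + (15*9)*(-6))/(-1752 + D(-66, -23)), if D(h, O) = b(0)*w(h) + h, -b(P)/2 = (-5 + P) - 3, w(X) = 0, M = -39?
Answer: 380/909 ≈ 0.41804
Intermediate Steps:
b(P) = 16 - 2*P (b(P) = -2*((-5 + P) - 3) = -2*(-8 + P) = 16 - 2*P)
D(h, O) = h (D(h, O) = (16 - 2*0)*0 + h = (16 + 0)*0 + h = 16*0 + h = 0 + h = h)
(U(37, M) + (15*9)*(-6))/(-1752 + D(-66, -23)) = (50 + (15*9)*(-6))/(-1752 - 66) = (50 + 135*(-6))/(-1818) = (50 - 810)*(-1/1818) = -760*(-1/1818) = 380/909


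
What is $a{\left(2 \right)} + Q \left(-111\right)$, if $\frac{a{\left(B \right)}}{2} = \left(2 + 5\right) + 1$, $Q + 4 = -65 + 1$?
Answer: $7564$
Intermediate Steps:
$Q = -68$ ($Q = -4 + \left(-65 + 1\right) = -4 - 64 = -68$)
$a{\left(B \right)} = 16$ ($a{\left(B \right)} = 2 \left(\left(2 + 5\right) + 1\right) = 2 \left(7 + 1\right) = 2 \cdot 8 = 16$)
$a{\left(2 \right)} + Q \left(-111\right) = 16 - -7548 = 16 + 7548 = 7564$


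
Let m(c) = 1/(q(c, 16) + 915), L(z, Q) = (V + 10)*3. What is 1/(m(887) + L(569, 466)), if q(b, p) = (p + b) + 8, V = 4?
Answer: 1826/76693 ≈ 0.023809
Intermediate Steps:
q(b, p) = 8 + b + p (q(b, p) = (b + p) + 8 = 8 + b + p)
L(z, Q) = 42 (L(z, Q) = (4 + 10)*3 = 14*3 = 42)
m(c) = 1/(939 + c) (m(c) = 1/((8 + c + 16) + 915) = 1/((24 + c) + 915) = 1/(939 + c))
1/(m(887) + L(569, 466)) = 1/(1/(939 + 887) + 42) = 1/(1/1826 + 42) = 1/(76693/1826) = 1826/76693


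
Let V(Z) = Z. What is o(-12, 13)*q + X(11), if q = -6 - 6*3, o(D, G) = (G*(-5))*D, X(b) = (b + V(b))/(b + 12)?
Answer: -430538/23 ≈ -18719.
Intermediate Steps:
X(b) = 2*b/(12 + b) (X(b) = (b + b)/(b + 12) = (2*b)/(12 + b) = 2*b/(12 + b))
o(D, G) = -5*D*G (o(D, G) = (-5*G)*D = -5*D*G)
q = -24 (q = -6 - 18 = -24)
o(-12, 13)*q + X(11) = -5*(-12)*13*(-24) + 2*11/(12 + 11) = 780*(-24) + 2*11/23 = -18720 + 2*11*(1/23) = -18720 + 22/23 = -430538/23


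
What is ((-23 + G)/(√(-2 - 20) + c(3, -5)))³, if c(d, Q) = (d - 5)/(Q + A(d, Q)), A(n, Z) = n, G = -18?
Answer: -68921/(1 + I*√22)³ ≈ 368.2 - 504.82*I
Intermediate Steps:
c(d, Q) = (-5 + d)/(Q + d) (c(d, Q) = (d - 5)/(Q + d) = (-5 + d)/(Q + d))
((-23 + G)/(√(-2 - 20) + c(3, -5)))³ = ((-23 - 18)/(√(-2 - 20) + (-5 + 3)/(-5 + 3)))³ = (-41/(√(-22) - 2/(-2)))³ = (-41/(I*√22 - ½*(-2)))³ = (-41/(I*√22 + 1))³ = (-41/(1 + I*√22))³ = -68921/(1 + I*√22)³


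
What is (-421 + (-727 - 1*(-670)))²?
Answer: 228484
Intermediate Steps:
(-421 + (-727 - 1*(-670)))² = (-421 + (-727 + 670))² = (-421 - 57)² = (-478)² = 228484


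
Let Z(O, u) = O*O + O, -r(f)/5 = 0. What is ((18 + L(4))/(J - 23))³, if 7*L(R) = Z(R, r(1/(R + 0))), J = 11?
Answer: -389017/74088 ≈ -5.2507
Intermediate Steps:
r(f) = 0 (r(f) = -5*0 = 0)
Z(O, u) = O + O² (Z(O, u) = O² + O = O + O²)
L(R) = R*(1 + R)/7 (L(R) = (R*(1 + R))/7 = R*(1 + R)/7)
((18 + L(4))/(J - 23))³ = ((18 + (⅐)*4*(1 + 4))/(11 - 23))³ = ((18 + (⅐)*4*5)/(-12))³ = ((18 + 20/7)*(-1/12))³ = ((146/7)*(-1/12))³ = (-73/42)³ = -389017/74088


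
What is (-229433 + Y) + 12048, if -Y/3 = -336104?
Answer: 790927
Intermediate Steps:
Y = 1008312 (Y = -3*(-336104) = 1008312)
(-229433 + Y) + 12048 = (-229433 + 1008312) + 12048 = 778879 + 12048 = 790927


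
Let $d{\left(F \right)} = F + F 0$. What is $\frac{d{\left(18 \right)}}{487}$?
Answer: $\frac{18}{487} \approx 0.036961$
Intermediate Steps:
$d{\left(F \right)} = F$ ($d{\left(F \right)} = F + 0 = F$)
$\frac{d{\left(18 \right)}}{487} = \frac{18}{487}$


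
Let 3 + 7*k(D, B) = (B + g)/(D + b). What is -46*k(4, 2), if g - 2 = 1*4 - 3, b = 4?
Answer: 437/28 ≈ 15.607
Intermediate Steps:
g = 3 (g = 2 + (1*4 - 3) = 2 + (4 - 3) = 2 + 1 = 3)
k(D, B) = -3/7 + (3 + B)/(7*(4 + D)) (k(D, B) = -3/7 + ((B + 3)/(D + 4))/7 = -3/7 + ((3 + B)/(4 + D))/7 = -3/7 + (3 + B)/(7*(4 + D)))
-46*k(4, 2) = -46*(-9 + 2 - 3*4)/(7*(4 + 4)) = -46*(-9 + 2 - 12)/(7*8) = -46*(-19)/(7*8) = -46*(-19/56) = 437/28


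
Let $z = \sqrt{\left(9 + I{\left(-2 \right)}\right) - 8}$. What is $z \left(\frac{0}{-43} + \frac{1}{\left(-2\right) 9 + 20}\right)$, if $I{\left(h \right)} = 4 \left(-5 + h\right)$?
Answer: $\frac{3 i \sqrt{3}}{2} \approx 2.5981 i$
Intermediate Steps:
$I{\left(h \right)} = -20 + 4 h$
$z = 3 i \sqrt{3}$ ($z = \sqrt{\left(9 + \left(-20 + 4 \left(-2\right)\right)\right) - 8} = \sqrt{\left(9 - 28\right) - 8} = \sqrt{-19 - 8} = \sqrt{-27} = 3 i \sqrt{3} \approx 5.1962 i$)
$z \left(\frac{0}{-43} + \frac{1}{\left(-2\right) 9 + 20}\right) = 3 i \sqrt{3} \left(\frac{0}{-43} + \frac{1}{\left(-2\right) 9 + 20}\right) = 3 i \sqrt{3} \left(0 \left(- \frac{1}{43}\right) + \frac{1}{-18 + 20}\right) = 3 i \sqrt{3} \left(0 + \frac{1}{2}\right) = 3 i \sqrt{3} \cdot \frac{1}{2} = \frac{3 i \sqrt{3}}{2}$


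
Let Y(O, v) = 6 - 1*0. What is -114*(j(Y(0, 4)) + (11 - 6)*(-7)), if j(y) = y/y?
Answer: 3876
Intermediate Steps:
Y(O, v) = 6 (Y(O, v) = 6 + 0 = 6)
j(y) = 1
-114*(j(Y(0, 4)) + (11 - 6)*(-7)) = -114*(1 + (11 - 6)*(-7)) = -114*(1 + 5*(-7)) = -114*(1 - 35) = -114*(-34) = 3876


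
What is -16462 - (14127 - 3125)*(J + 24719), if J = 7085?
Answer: -349924070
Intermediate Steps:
-16462 - (14127 - 3125)*(J + 24719) = -16462 - (14127 - 3125)*(7085 + 24719) = -16462 - 11002*31804 = -16462 - 1*349907608 = -16462 - 349907608 = -349924070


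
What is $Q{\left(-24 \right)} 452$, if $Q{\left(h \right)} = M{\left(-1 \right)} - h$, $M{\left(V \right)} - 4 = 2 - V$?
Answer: $14012$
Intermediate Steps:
$M{\left(V \right)} = 6 - V$ ($M{\left(V \right)} = 4 - \left(-2 + V\right) = 6 - V$)
$Q{\left(h \right)} = 7 - h$ ($Q{\left(h \right)} = \left(6 - -1\right) - h = \left(6 + 1\right) - h = 7 - h$)
$Q{\left(-24 \right)} 452 = \left(7 - -24\right) 452 = \left(7 + 24\right) 452 = 31 \cdot 452 = 14012$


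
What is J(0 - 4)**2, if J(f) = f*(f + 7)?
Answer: 144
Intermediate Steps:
J(f) = f*(7 + f)
J(0 - 4)**2 = ((0 - 4)*(7 + (0 - 4)))**2 = (-4*(7 - 4))**2 = (-4*3)**2 = (-12)**2 = 144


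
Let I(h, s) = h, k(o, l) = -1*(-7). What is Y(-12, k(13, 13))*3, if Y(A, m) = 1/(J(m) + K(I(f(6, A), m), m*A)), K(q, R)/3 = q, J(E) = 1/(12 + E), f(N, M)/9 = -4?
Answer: -57/2051 ≈ -0.027791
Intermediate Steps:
k(o, l) = 7
f(N, M) = -36 (f(N, M) = 9*(-4) = -36)
K(q, R) = 3*q
Y(A, m) = 1/(-108 + 1/(12 + m)) (Y(A, m) = 1/(1/(12 + m) + 3*(-36)) = 1/(1/(12 + m) - 108) = 1/(-108 + 1/(12 + m)))
Y(-12, k(13, 13))*3 = ((-12 - 1*7)/(1295 + 108*7))*3 = ((-12 - 7)/(1295 + 756))*3 = (-19/2051)*3 = ((1/2051)*(-19))*3 = -19/2051*3 = -57/2051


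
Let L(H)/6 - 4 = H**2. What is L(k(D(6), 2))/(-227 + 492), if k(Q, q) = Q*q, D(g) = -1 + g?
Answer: 624/265 ≈ 2.3547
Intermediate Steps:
L(H) = 24 + 6*H**2
L(k(D(6), 2))/(-227 + 492) = (24 + 6*((-1 + 6)*2)**2)/(-227 + 492) = (24 + 6*(5*2)**2)/265 = (24 + 6*10**2)/265 = (24 + 6*100)/265 = (24 + 600)/265 = (1/265)*624 = 624/265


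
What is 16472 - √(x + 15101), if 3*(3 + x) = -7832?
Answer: 16472 - √112386/3 ≈ 16360.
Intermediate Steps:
x = -7841/3 (x = -3 + (⅓)*(-7832) = -3 - 7832/3 = -7841/3 ≈ -2613.7)
16472 - √(x + 15101) = 16472 - √(-7841/3 + 15101) = 16472 - √(37462/3) = 16472 - √112386/3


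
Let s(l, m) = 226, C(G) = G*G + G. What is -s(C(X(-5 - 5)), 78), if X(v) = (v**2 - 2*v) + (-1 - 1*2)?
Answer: -226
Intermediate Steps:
X(v) = -3 + v**2 - 2*v (X(v) = (v**2 - 2*v) + (-1 - 2) = (v**2 - 2*v) - 3 = -3 + v**2 - 2*v)
C(G) = G + G**2 (C(G) = G**2 + G = G + G**2)
-s(C(X(-5 - 5)), 78) = -1*226 = -226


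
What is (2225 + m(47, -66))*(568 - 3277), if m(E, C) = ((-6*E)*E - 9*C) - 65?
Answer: 28444500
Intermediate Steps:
m(E, C) = -65 - 9*C - 6*E² (m(E, C) = (-6*E² - 9*C) - 65 = (-9*C - 6*E²) - 65 = -65 - 9*C - 6*E²)
(2225 + m(47, -66))*(568 - 3277) = (2225 + (-65 - 9*(-66) - 6*47²))*(568 - 3277) = (2225 + (-65 + 594 - 6*2209))*(-2709) = (2225 + (-65 + 594 - 13254))*(-2709) = (2225 - 12725)*(-2709) = -10500*(-2709) = 28444500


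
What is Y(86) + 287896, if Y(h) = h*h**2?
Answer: 923952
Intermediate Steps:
Y(h) = h**3
Y(86) + 287896 = 86**3 + 287896 = 636056 + 287896 = 923952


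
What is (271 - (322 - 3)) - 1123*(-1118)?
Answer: 1255466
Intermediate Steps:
(271 - (322 - 3)) - 1123*(-1118) = (271 - 1*319) + 1255514 = (271 - 319) + 1255514 = -48 + 1255514 = 1255466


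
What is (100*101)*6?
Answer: 60600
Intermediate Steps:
(100*101)*6 = 10100*6 = 60600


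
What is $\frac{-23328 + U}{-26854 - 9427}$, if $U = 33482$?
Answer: $- \frac{10154}{36281} \approx -0.27987$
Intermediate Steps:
$\frac{-23328 + U}{-26854 - 9427} = \frac{-23328 + 33482}{-26854 - 9427} = \frac{10154}{-36281} = 10154 \left(- \frac{1}{36281}\right) = - \frac{10154}{36281}$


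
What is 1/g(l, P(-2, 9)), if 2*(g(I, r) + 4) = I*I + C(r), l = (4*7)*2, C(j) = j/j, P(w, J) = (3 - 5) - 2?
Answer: 2/3129 ≈ 0.00063918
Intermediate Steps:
P(w, J) = -4 (P(w, J) = -2 - 2 = -4)
C(j) = 1
l = 56 (l = 28*2 = 56)
g(I, r) = -7/2 + I²/2 (g(I, r) = -4 + (I*I + 1)/2 = -4 + (I² + 1)/2 = -4 + (1 + I²)/2 = -4 + (½ + I²/2) = -7/2 + I²/2)
1/g(l, P(-2, 9)) = 1/(-7/2 + (½)*56²) = 1/(-7/2 + (½)*3136) = 1/(-7/2 + 1568) = 1/(3129/2) = 2/3129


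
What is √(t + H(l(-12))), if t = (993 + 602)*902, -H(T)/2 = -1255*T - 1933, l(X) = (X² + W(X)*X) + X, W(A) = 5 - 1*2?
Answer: 2*√420879 ≈ 1297.5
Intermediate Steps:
W(A) = 3 (W(A) = 5 - 2 = 3)
l(X) = X² + 4*X (l(X) = (X² + 3*X) + X = X² + 4*X)
H(T) = 3866 + 2510*T (H(T) = -2*(-1255*T - 1933) = -2*(-1933 - 1255*T) = 3866 + 2510*T)
t = 1438690 (t = 1595*902 = 1438690)
√(t + H(l(-12))) = √(1438690 + (3866 + 2510*(-12*(4 - 12)))) = √(1438690 + (3866 + 2510*(-12*(-8)))) = √(1438690 + (3866 + 2510*96)) = √(1438690 + (3866 + 240960)) = √(1438690 + 244826) = √1683516 = 2*√420879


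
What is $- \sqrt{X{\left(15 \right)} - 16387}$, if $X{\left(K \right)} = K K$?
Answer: $- i \sqrt{16162} \approx - 127.13 i$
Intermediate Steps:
$X{\left(K \right)} = K^{2}$
$- \sqrt{X{\left(15 \right)} - 16387} = - \sqrt{15^{2} - 16387} = - \sqrt{225 - 16387} = - \sqrt{-16162} = - i \sqrt{16162}$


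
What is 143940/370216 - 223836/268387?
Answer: -9812787/22041074 ≈ -0.44520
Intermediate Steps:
143940/370216 - 223836/268387 = 143940*(1/370216) - 223836*1/268387 = 35985/92554 - 9732/11669 = -9812787/22041074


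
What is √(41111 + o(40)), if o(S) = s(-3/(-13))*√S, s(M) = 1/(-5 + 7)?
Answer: √(41111 + √10) ≈ 202.77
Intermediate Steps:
s(M) = ½ (s(M) = 1/2 = ½)
o(S) = √S/2
√(41111 + o(40)) = √(41111 + √40/2) = √(41111 + (2*√10)/2) = √(41111 + √10)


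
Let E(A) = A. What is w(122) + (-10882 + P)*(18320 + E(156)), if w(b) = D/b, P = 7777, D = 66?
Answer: -3499446747/61 ≈ -5.7368e+7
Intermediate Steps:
w(b) = 66/b
w(122) + (-10882 + P)*(18320 + E(156)) = 66/122 + (-10882 + 7777)*(18320 + 156) = 66*(1/122) - 3105*18476 = 33/61 - 57367980 = -3499446747/61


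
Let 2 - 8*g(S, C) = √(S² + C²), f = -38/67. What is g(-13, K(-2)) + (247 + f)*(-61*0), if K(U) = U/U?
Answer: ¼ - √170/8 ≈ -1.3798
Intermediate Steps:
f = -38/67 (f = -38*1/67 = -38/67 ≈ -0.56716)
K(U) = 1
g(S, C) = ¼ - √(C² + S²)/8 (g(S, C) = ¼ - √(S² + C²)/8 = ¼ - √(C² + S²)/8)
g(-13, K(-2)) + (247 + f)*(-61*0) = (¼ - √(1² + (-13)²)/8) + (247 - 38/67)*(-61*0) = (¼ - √(1 + 169)/8) + (16511/67)*0 = (¼ - √170/8) + 0 = ¼ - √170/8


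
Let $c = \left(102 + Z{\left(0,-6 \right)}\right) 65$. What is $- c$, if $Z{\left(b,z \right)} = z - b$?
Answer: $-6240$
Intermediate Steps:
$c = 6240$ ($c = \left(102 - 6\right) 65 = 96 \cdot 65 = 6240$)
$- c = \left(-1\right) 6240 = -6240$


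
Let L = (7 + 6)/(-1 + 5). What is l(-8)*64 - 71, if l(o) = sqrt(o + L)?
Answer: -71 + 32*I*sqrt(19) ≈ -71.0 + 139.48*I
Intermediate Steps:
L = 13/4 ≈ 3.2500
l(o) = sqrt(13/4 + o) (l(o) = sqrt(o + 13/4) = sqrt(13/4 + o))
l(-8)*64 - 71 = (sqrt(13 + 4*(-8))/2)*64 - 71 = (sqrt(13 - 32)/2)*64 - 71 = (sqrt(-19)/2)*64 - 71 = ((I*sqrt(19))/2)*64 - 71 = (I*sqrt(19)/2)*64 - 71 = 32*I*sqrt(19) - 71 = -71 + 32*I*sqrt(19)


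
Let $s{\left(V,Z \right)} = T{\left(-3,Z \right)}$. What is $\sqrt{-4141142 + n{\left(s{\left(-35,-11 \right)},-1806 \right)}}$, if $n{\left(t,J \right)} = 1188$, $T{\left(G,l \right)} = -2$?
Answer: $23 i \sqrt{7826} \approx 2034.7 i$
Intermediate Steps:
$s{\left(V,Z \right)} = -2$
$\sqrt{-4141142 + n{\left(s{\left(-35,-11 \right)},-1806 \right)}} = \sqrt{-4141142 + 1188} = \sqrt{-4139954} = 23 i \sqrt{7826}$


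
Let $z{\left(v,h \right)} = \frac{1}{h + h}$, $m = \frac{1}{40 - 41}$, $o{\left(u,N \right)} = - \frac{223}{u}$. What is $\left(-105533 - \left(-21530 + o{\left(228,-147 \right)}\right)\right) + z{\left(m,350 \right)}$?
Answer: $- \frac{1675840309}{19950} \approx -84002.0$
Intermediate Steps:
$m = -1$ ($m = \frac{1}{-1} = -1$)
$z{\left(v,h \right)} = \frac{1}{2 h}$
$\left(-105533 - \left(-21530 + o{\left(228,-147 \right)}\right)\right) + z{\left(m,350 \right)} = \left(-105533 - \left(-21530 - \frac{223}{228}\right)\right) + \frac{1}{2 \cdot 350} = \left(-105533 - \left(-21530 - \frac{223}{228}\right)\right) + \frac{1}{2} \cdot \frac{1}{350} = \left(-105533 - \left(-21530 - \frac{223}{228}\right)\right) + \frac{1}{700} = \left(-105533 - - \frac{4909063}{228}\right) + \frac{1}{700} = \left(-105533 + \frac{4909063}{228}\right) + \frac{1}{700} = - \frac{19152461}{228} + \frac{1}{700} = - \frac{1675840309}{19950}$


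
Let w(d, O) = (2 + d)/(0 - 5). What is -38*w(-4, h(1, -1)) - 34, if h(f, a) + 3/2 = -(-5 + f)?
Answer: -246/5 ≈ -49.200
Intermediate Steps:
h(f, a) = 7/2 - f (h(f, a) = -3/2 - (-5 + f) = -3/2 + (5 - f) = 7/2 - f)
w(d, O) = -⅖ - d/5 (w(d, O) = (2 + d)/(-5) = (2 + d)*(-⅕) = -⅖ - d/5)
-38*w(-4, h(1, -1)) - 34 = -38*(-⅖ - ⅕*(-4)) - 34 = -38*(-⅖ + ⅘) - 34 = -38*⅖ - 34 = -76/5 - 34 = -246/5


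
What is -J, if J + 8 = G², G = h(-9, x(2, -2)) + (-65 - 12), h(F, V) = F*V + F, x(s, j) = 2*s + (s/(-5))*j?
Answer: -417116/25 ≈ -16685.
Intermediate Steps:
x(s, j) = 2*s - j*s/5 (x(s, j) = 2*s + (s*(-⅕))*j = 2*s + (-s/5)*j = 2*s - j*s/5)
h(F, V) = F + F*V
G = -646/5 (G = -9*(1 + (⅕)*2*(10 - 1*(-2))) + (-65 - 12) = -9*(1 + (⅕)*2*(10 + 2)) - 77 = -9*(1 + (⅕)*2*12) - 77 = -9*(1 + 24/5) - 77 = -9*29/5 - 77 = -261/5 - 77 = -646/5 ≈ -129.20)
J = 417116/25 (J = -8 + (-646/5)² = -8 + 417316/25 = 417116/25 ≈ 16685.)
-J = -1*417116/25 = -417116/25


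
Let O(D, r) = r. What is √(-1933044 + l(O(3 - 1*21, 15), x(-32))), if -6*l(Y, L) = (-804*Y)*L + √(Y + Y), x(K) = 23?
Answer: √(-67925304 - 6*√30)/6 ≈ 1373.6*I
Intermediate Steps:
l(Y, L) = 134*L*Y - √2*√Y/6 (l(Y, L) = -((-804*Y)*L + √(Y + Y))/6 = -(-804*L*Y + √(2*Y))/6 = -(-804*L*Y + √2*√Y)/6 = -(√2*√Y - 804*L*Y)/6 = 134*L*Y - √2*√Y/6)
√(-1933044 + l(O(3 - 1*21, 15), x(-32))) = √(-1933044 + (134*23*15 - √2*√15/6)) = √(-1933044 + (46230 - √30/6)) = √(-1886814 - √30/6)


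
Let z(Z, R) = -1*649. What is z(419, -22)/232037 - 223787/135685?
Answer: -52014923684/31483940345 ≈ -1.6521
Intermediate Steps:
z(Z, R) = -649
z(419, -22)/232037 - 223787/135685 = -649/232037 - 223787/135685 = -52014923684/31483940345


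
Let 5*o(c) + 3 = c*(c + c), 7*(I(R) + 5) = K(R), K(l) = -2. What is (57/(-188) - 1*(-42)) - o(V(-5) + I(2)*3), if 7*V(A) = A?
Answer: -622253/9212 ≈ -67.548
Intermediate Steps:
V(A) = A/7
I(R) = -37/7 (I(R) = -5 + (1/7)*(-2) = -5 - 2/7 = -37/7)
o(c) = -3/5 + 2*c**2/5 (o(c) = -3/5 + (c*(c + c))/5 = -3/5 + (c*(2*c))/5 = -3/5 + (2*c**2)/5 = -3/5 + 2*c**2/5)
(57/(-188) - 1*(-42)) - o(V(-5) + I(2)*3) = (57/(-188) - 1*(-42)) - (-3/5 + 2*((1/7)*(-5) - 37/7*3)**2/5) = (57*(-1/188) + 42) - (-3/5 + 2*(-5/7 - 111/7)**2/5) = (-57/188 + 42) - (-3/5 + 2*(-116/7)**2/5) = 7839/188 - (-3/5 + (2/5)*(13456/49)) = 7839/188 - (-3/5 + 26912/245) = 7839/188 - 1*5353/49 = 7839/188 - 5353/49 = -622253/9212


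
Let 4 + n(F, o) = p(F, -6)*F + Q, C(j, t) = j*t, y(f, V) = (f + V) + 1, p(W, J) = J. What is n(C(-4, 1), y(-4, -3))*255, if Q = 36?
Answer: 14280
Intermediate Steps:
y(f, V) = 1 + V + f (y(f, V) = (V + f) + 1 = 1 + V + f)
n(F, o) = 32 - 6*F (n(F, o) = -4 + (-6*F + 36) = -4 + (36 - 6*F) = 32 - 6*F)
n(C(-4, 1), y(-4, -3))*255 = (32 - (-24))*255 = (32 - 6*(-4))*255 = (32 + 24)*255 = 56*255 = 14280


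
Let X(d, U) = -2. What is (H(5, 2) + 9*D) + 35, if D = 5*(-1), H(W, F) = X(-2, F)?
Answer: -12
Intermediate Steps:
H(W, F) = -2
D = -5
(H(5, 2) + 9*D) + 35 = (-2 + 9*(-5)) + 35 = (-2 - 45) + 35 = -47 + 35 = -12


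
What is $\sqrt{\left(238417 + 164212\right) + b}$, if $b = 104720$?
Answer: $\sqrt{507349} \approx 712.28$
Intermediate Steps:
$\sqrt{\left(238417 + 164212\right) + b} = \sqrt{\left(238417 + 164212\right) + 104720} = \sqrt{402629 + 104720} = \sqrt{507349}$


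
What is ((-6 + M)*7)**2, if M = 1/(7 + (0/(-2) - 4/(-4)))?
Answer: 108241/64 ≈ 1691.3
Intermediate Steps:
M = 1/8 (M = 1/(7 + (0*(-1/2) - 4*(-1/4))) = 1/(7 + (0 + 1)) = 1/(7 + 1) = 1/8 ≈ 0.12500)
((-6 + M)*7)**2 = ((-6 + 1/8)*7)**2 = (-47/8*7)**2 = (-329/8)**2 = 108241/64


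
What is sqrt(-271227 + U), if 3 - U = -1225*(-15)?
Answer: I*sqrt(289599) ≈ 538.14*I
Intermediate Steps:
U = -18372 (U = 3 - (-1225)*(-15) = 3 - 1*18375 = 3 - 18375 = -18372)
sqrt(-271227 + U) = sqrt(-271227 - 18372) = sqrt(-289599) = I*sqrt(289599)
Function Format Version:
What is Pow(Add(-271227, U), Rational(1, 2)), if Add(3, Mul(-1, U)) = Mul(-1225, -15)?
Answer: Mul(I, Pow(289599, Rational(1, 2))) ≈ Mul(538.14, I)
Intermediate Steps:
U = -18372 (U = Add(3, Mul(-1, Mul(-1225, -15))) = Add(3, Mul(-1, 18375)) = Add(3, -18375) = -18372)
Pow(Add(-271227, U), Rational(1, 2)) = Pow(Add(-271227, -18372), Rational(1, 2)) = Pow(-289599, Rational(1, 2)) = Mul(I, Pow(289599, Rational(1, 2)))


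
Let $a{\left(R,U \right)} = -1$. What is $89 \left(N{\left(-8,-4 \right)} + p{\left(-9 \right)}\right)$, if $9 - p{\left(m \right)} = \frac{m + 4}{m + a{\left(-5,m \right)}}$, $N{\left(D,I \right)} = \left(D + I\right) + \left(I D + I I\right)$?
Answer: $\frac{7921}{2} \approx 3960.5$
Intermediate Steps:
$N{\left(D,I \right)} = D + I + I^{2} + D I$ ($N{\left(D,I \right)} = \left(D + I\right) + \left(D I + I^{2}\right) = \left(D + I\right) + \left(I^{2} + D I\right) = D + I + I^{2} + D I$)
$p{\left(m \right)} = 9 - \frac{4 + m}{-1 + m}$ ($p{\left(m \right)} = 9 - \frac{m + 4}{m - 1} = 9 - \frac{4 + m}{-1 + m}$)
$89 \left(N{\left(-8,-4 \right)} + p{\left(-9 \right)}\right) = 89 \left(\left(-8 - 4 + \left(-4\right)^{2} - -32\right) + \frac{-13 + 8 \left(-9\right)}{-1 - 9}\right) = 89 \left(\left(-8 - 4 + 16 + 32\right) + \frac{-13 - 72}{-10}\right) = 89 \left(36 - - \frac{17}{2}\right) = 89 \left(36 + \frac{17}{2}\right) = 89 \cdot \frac{89}{2} = \frac{7921}{2}$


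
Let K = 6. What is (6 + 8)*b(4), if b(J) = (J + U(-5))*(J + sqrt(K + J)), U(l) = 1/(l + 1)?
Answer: 210 + 105*sqrt(10)/2 ≈ 376.02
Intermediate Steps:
U(l) = 1/(1 + l)
b(J) = (-1/4 + J)*(J + sqrt(6 + J)) (b(J) = (J + 1/(1 - 5))*(J + sqrt(6 + J)) = (J + 1/(-4))*(J + sqrt(6 + J)) = (J - 1/4)*(J + sqrt(6 + J)) = (-1/4 + J)*(J + sqrt(6 + J)))
(6 + 8)*b(4) = (6 + 8)*(4**2 - 1/4*4 - sqrt(6 + 4)/4 + 4*sqrt(6 + 4)) = 14*(16 - 1 - sqrt(10)/4 + 4*sqrt(10)) = 14*(15 + 15*sqrt(10)/4) = 210 + 105*sqrt(10)/2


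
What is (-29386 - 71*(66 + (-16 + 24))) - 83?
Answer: -34723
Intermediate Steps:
(-29386 - 71*(66 + (-16 + 24))) - 83 = (-29386 - 71*(66 + 8)) - 83 = (-29386 - 71*74) - 83 = (-29386 - 5254) - 83 = -34640 - 83 = -34723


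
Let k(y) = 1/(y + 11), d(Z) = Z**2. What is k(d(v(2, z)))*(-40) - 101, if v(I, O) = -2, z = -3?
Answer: -311/3 ≈ -103.67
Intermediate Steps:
k(y) = 1/(11 + y)
k(d(v(2, z)))*(-40) - 101 = -40/(11 + (-2)**2) - 101 = -40/(11 + 4) - 101 = -40/15 - 101 = (1/15)*(-40) - 101 = -8/3 - 101 = -311/3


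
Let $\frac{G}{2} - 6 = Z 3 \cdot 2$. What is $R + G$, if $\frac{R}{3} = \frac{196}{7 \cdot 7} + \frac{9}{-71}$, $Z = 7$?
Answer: $\frac{7641}{71} \approx 107.62$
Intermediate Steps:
$R = \frac{825}{71}$ ($R = 3 \left(\frac{196}{7 \cdot 7} + \frac{9}{-71}\right) = 3 \left(\frac{196}{49} + 9 \left(- \frac{1}{71}\right)\right) = 3 \left(196 \cdot \frac{1}{49} - \frac{9}{71}\right) = 3 \left(4 - \frac{9}{71}\right) = 3 \cdot \frac{275}{71} = \frac{825}{71} \approx 11.62$)
$G = 96$ ($G = 12 + 2 \cdot 7 \cdot 3 \cdot 2 = 12 + 2 \cdot 21 \cdot 2 = 12 + 2 \cdot 42 = 12 + 84 = 96$)
$R + G = \frac{825}{71} + 96 = \frac{7641}{71}$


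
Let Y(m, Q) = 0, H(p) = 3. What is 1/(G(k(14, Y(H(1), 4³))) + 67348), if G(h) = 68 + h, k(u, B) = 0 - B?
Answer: 1/67416 ≈ 1.4833e-5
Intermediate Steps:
k(u, B) = -B
1/(G(k(14, Y(H(1), 4³))) + 67348) = 1/((68 - 1*0) + 67348) = 1/((68 + 0) + 67348) = 1/(68 + 67348) = 1/67416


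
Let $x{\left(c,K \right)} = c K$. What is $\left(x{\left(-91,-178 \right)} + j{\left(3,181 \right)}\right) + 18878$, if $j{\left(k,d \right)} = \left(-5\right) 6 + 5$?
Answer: $35051$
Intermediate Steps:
$j{\left(k,d \right)} = -25$ ($j{\left(k,d \right)} = -30 + 5 = -25$)
$x{\left(c,K \right)} = K c$
$\left(x{\left(-91,-178 \right)} + j{\left(3,181 \right)}\right) + 18878 = \left(\left(-178\right) \left(-91\right) - 25\right) + 18878 = \left(16198 - 25\right) + 18878 = 16173 + 18878 = 35051$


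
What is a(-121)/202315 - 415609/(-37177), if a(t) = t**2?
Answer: 84628243292/7521464755 ≈ 11.252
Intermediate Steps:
a(-121)/202315 - 415609/(-37177) = (-121)**2/202315 - 415609/(-37177) = 14641*(1/202315) - 415609*(-1/37177) = 14641/202315 + 415609/37177 = 84628243292/7521464755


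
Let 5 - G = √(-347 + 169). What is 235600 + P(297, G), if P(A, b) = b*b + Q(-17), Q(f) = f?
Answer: 235430 - 10*I*√178 ≈ 2.3543e+5 - 133.42*I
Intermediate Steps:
G = 5 - I*√178 (G = 5 - √(-347 + 169) = 5 - √(-178) = 5 - I*√178 ≈ 5.0 - 13.342*I)
P(A, b) = -17 + b² (P(A, b) = b*b - 17 = b² - 17 = -17 + b²)
235600 + P(297, G) = 235600 + (-17 + (5 - I*√178)²) = 235583 + (5 - I*√178)²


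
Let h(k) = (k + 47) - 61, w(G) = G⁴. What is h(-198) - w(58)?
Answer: -11316708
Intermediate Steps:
h(k) = -14 + k (h(k) = (47 + k) - 61 = -14 + k)
h(-198) - w(58) = (-14 - 198) - 1*58⁴ = -212 - 1*11316496 = -212 - 11316496 = -11316708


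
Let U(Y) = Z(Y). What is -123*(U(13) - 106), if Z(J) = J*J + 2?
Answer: -7995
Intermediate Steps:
Z(J) = 2 + J² (Z(J) = J² + 2 = 2 + J²)
U(Y) = 2 + Y²
-123*(U(13) - 106) = -123*((2 + 13²) - 106) = -123*((2 + 169) - 106) = -123*(171 - 106) = -123*65 = -7995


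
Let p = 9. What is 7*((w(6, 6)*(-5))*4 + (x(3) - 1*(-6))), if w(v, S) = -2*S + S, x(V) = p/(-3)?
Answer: 861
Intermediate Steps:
x(V) = -3 (x(V) = 9/(-3) = 9*(-1/3) = -3)
w(v, S) = -S
7*((w(6, 6)*(-5))*4 + (x(3) - 1*(-6))) = 7*((-1*6*(-5))*4 + (-3 - 1*(-6))) = 7*(-6*(-5)*4 + (-3 + 6)) = 7*(30*4 + 3) = 7*(120 + 3) = 7*123 = 861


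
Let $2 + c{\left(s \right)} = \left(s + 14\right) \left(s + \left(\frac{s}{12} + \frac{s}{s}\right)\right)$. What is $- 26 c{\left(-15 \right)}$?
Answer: $- \frac{689}{2} \approx -344.5$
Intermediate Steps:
$c{\left(s \right)} = -2 + \left(1 + \frac{13 s}{12}\right) \left(14 + s\right)$ ($c{\left(s \right)} = -2 + \left(s + 14\right) \left(s + \left(\frac{s}{12} + \frac{s}{s}\right)\right) = -2 + \left(14 + s\right) \left(s + \left(s \frac{1}{12} + 1\right)\right) = -2 + \left(14 + s\right) \left(s + \left(\frac{s}{12} + 1\right)\right) = -2 + \left(14 + s\right) \left(s + \left(1 + \frac{s}{12}\right)\right) = -2 + \left(14 + s\right) \left(1 + \frac{13 s}{12}\right) = -2 + \left(1 + \frac{13 s}{12}\right) \left(14 + s\right)$)
$- 26 c{\left(-15 \right)} = - 26 \left(12 + \frac{13 \left(-15\right)^{2}}{12} + \frac{97}{6} \left(-15\right)\right) = - 26 \left(12 + \frac{13}{12} \cdot 225 - \frac{485}{2}\right) = - 26 \left(12 + \frac{975}{4} - \frac{485}{2}\right) = \left(-26\right) \frac{53}{4} = - \frac{689}{2}$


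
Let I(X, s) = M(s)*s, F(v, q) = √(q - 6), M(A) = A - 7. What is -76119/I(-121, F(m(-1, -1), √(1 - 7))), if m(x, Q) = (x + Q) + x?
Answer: 76119/(6 + 7*√(-6 + I*√6) - I*√6) ≈ 2278.7 - 3632.8*I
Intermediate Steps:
m(x, Q) = Q + 2*x (m(x, Q) = (Q + x) + x = Q + 2*x)
M(A) = -7 + A
F(v, q) = √(-6 + q)
I(X, s) = s*(-7 + s) (I(X, s) = (-7 + s)*s = s*(-7 + s))
-76119/I(-121, F(m(-1, -1), √(1 - 7))) = -76119*1/((-7 + √(-6 + √(1 - 7)))*√(-6 + √(1 - 7))) = -76119*1/((-7 + √(-6 + √(-6)))*√(-6 + √(-6))) = -76119*1/((-7 + √(-6 + I*√6))*√(-6 + I*√6)) = -76119/((-7 + √(-6 + I*√6))*√(-6 + I*√6))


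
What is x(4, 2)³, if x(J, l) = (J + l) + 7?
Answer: 2197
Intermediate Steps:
x(J, l) = 7 + J + l
x(4, 2)³ = (7 + 4 + 2)³ = 13³ = 2197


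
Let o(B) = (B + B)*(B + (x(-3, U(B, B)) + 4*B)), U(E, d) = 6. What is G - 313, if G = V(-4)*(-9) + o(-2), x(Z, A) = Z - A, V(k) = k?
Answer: -201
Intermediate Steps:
o(B) = 2*B*(-9 + 5*B) (o(B) = (B + B)*(B + ((-3 - 1*6) + 4*B)) = (2*B)*(B + ((-3 - 6) + 4*B)) = (2*B)*(B + (-9 + 4*B)) = (2*B)*(-9 + 5*B) = 2*B*(-9 + 5*B))
G = 112 (G = -4*(-9) + 2*(-2)*(-9 + 5*(-2)) = 36 + 2*(-2)*(-9 - 10) = 36 + 2*(-2)*(-19) = 36 + 76 = 112)
G - 313 = 112 - 313 = -201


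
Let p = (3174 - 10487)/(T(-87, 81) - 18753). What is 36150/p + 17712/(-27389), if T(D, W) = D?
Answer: 18653587146144/200295757 ≈ 93130.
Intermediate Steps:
p = 7313/18840 (p = (3174 - 10487)/(-87 - 18753) = -7313/(-18840) = -7313*(-1/18840) = 7313/18840 ≈ 0.38816)
36150/p + 17712/(-27389) = 36150/(7313/18840) + 17712/(-27389) = 36150*(18840/7313) + 17712*(-1/27389) = 681066000/7313 - 17712/27389 = 18653587146144/200295757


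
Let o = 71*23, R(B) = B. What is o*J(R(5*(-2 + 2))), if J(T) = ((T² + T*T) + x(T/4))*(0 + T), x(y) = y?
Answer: 0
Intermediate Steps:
J(T) = T*(2*T² + T/4) (J(T) = ((T² + T*T) + T/4)*(0 + T) = ((T² + T²) + T*(¼))*T = (2*T² + T/4)*T = T*(2*T² + T/4))
o = 1633
o*J(R(5*(-2 + 2))) = 1633*((5*(-2 + 2))²*(1 + 8*(5*(-2 + 2)))/4) = 1633*((5*0)²*(1 + 8*(5*0))/4) = 1633*((¼)*0²*(1 + 8*0)) = 1633*((¼)*0*(1 + 0)) = 1633*((¼)*0*1) = 1633*0 = 0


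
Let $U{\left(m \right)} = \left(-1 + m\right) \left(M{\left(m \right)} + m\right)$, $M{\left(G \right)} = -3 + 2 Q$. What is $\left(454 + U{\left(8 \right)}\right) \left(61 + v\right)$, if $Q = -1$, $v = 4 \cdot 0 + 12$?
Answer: $34675$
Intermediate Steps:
$v = 12$ ($v = 0 + 12 = 12$)
$M{\left(G \right)} = -5$ ($M{\left(G \right)} = -3 + 2 \left(-1\right) = -3 - 2 = -5$)
$U{\left(m \right)} = \left(-1 + m\right) \left(-5 + m\right)$
$\left(454 + U{\left(8 \right)}\right) \left(61 + v\right) = \left(454 + \left(5 + 8^{2} - 48\right)\right) \left(61 + 12\right) = \left(454 + \left(5 + 64 - 48\right)\right) 73 = \left(454 + 21\right) 73 = 475 \cdot 73 = 34675$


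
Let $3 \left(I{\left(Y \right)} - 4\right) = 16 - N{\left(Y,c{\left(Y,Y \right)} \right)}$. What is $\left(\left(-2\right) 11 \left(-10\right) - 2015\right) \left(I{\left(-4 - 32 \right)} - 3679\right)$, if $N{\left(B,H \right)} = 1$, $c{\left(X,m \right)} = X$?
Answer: $6587650$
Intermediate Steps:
$I{\left(Y \right)} = 9$ ($I{\left(Y \right)} = 4 + \frac{16 - 1}{3} = 4 + \frac{1}{3} \cdot 15 = 4 + 5 = 9$)
$\left(\left(-2\right) 11 \left(-10\right) - 2015\right) \left(I{\left(-4 - 32 \right)} - 3679\right) = \left(\left(-2\right) 11 \left(-10\right) - 2015\right) \left(9 - 3679\right) = \left(\left(-22\right) \left(-10\right) - 2015\right) \left(-3670\right) = \left(220 - 2015\right) \left(-3670\right) = \left(-1795\right) \left(-3670\right) = 6587650$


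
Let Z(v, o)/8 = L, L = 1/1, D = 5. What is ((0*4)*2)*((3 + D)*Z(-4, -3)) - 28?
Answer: -28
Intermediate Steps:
L = 1
Z(v, o) = 8 (Z(v, o) = 8*1 = 8)
((0*4)*2)*((3 + D)*Z(-4, -3)) - 28 = ((0*4)*2)*((3 + 5)*8) - 28 = (0*2)*(8*8) - 28 = 0*64 - 28 = 0 - 28 = -28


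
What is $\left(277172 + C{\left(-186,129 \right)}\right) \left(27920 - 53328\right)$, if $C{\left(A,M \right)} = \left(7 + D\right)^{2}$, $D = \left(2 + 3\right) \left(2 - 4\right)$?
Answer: $-7042614848$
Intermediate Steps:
$D = -10$ ($D = 5 \left(-2\right) = -10$)
$C{\left(A,M \right)} = 9$ ($C{\left(A,M \right)} = \left(7 - 10\right)^{2} = \left(-3\right)^{2} = 9$)
$\left(277172 + C{\left(-186,129 \right)}\right) \left(27920 - 53328\right) = \left(277172 + 9\right) \left(27920 - 53328\right) = 277181 \left(-25408\right) = -7042614848$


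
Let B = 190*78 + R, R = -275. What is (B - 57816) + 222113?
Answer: 178842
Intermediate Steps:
B = 14545 (B = 190*78 - 275 = 14820 - 275 = 14545)
(B - 57816) + 222113 = (14545 - 57816) + 222113 = -43271 + 222113 = 178842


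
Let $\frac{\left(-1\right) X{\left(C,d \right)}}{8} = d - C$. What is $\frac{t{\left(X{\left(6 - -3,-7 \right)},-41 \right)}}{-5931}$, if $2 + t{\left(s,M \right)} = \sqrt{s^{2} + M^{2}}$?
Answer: $\frac{2}{5931} - \frac{\sqrt{18065}}{5931} \approx -0.022324$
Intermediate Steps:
$X{\left(C,d \right)} = - 8 d + 8 C$ ($X{\left(C,d \right)} = - 8 \left(d - C\right) = - 8 d + 8 C$)
$t{\left(s,M \right)} = -2 + \sqrt{M^{2} + s^{2}}$ ($t{\left(s,M \right)} = -2 + \sqrt{s^{2} + M^{2}} = -2 + \sqrt{M^{2} + s^{2}}$)
$\frac{t{\left(X{\left(6 - -3,-7 \right)},-41 \right)}}{-5931} = \frac{-2 + \sqrt{\left(-41\right)^{2} + \left(\left(-8\right) \left(-7\right) + 8 \left(6 - -3\right)\right)^{2}}}{-5931} = \left(-2 + \sqrt{1681 + \left(56 + 8 \left(6 + 3\right)\right)^{2}}\right) \left(- \frac{1}{5931}\right) = \left(-2 + \sqrt{1681 + \left(56 + 8 \cdot 9\right)^{2}}\right) \left(- \frac{1}{5931}\right) = \left(-2 + \sqrt{1681 + \left(56 + 72\right)^{2}}\right) \left(- \frac{1}{5931}\right) = \left(-2 + \sqrt{1681 + 128^{2}}\right) \left(- \frac{1}{5931}\right) = \left(-2 + \sqrt{1681 + 16384}\right) \left(- \frac{1}{5931}\right) = \left(-2 + \sqrt{18065}\right) \left(- \frac{1}{5931}\right) = \frac{2}{5931} - \frac{\sqrt{18065}}{5931}$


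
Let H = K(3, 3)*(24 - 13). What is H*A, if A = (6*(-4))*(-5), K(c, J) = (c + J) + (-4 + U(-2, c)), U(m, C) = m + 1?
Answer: 1320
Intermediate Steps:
U(m, C) = 1 + m
K(c, J) = -5 + J + c (K(c, J) = (c + J) + (-4 + (1 - 2)) = (J + c) + (-4 - 1) = (J + c) - 5 = -5 + J + c)
A = 120 (A = -24*(-5) = 120)
H = 11 (H = (-5 + 3 + 3)*(24 - 13) = 1*11 = 11)
H*A = 11*120 = 1320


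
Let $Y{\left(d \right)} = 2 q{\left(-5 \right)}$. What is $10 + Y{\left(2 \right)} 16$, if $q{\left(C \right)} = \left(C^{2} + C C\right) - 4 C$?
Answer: $2250$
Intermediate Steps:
$q{\left(C \right)} = - 4 C + 2 C^{2}$ ($q{\left(C \right)} = \left(C^{2} + C^{2}\right) - 4 C = 2 C^{2} - 4 C = - 4 C + 2 C^{2}$)
$Y{\left(d \right)} = 140$ ($Y{\left(d \right)} = 2 \cdot 2 \left(-5\right) \left(-2 - 5\right) = 2 \cdot 2 \left(-5\right) \left(-7\right) = 2 \cdot 70 = 140$)
$10 + Y{\left(2 \right)} 16 = 10 + 140 \cdot 16 = 10 + 2240 = 2250$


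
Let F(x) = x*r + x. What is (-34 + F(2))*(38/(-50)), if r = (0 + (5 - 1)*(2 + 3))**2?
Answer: -14592/25 ≈ -583.68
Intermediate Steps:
r = 400 (r = (0 + 4*5)**2 = (0 + 20)**2 = 20**2 = 400)
F(x) = 401*x (F(x) = x*400 + x = 400*x + x = 401*x)
(-34 + F(2))*(38/(-50)) = (-34 + 401*2)*(38/(-50)) = (-34 + 802)*(38*(-1/50)) = 768*(-19/25) = -14592/25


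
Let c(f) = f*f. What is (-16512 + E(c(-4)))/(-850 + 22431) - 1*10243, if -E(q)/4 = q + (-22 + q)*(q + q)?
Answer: -221069991/21581 ≈ -10244.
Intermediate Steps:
c(f) = f²
E(q) = -4*q - 8*q*(-22 + q) (E(q) = -4*(q + (-22 + q)*(q + q)) = -4*(q + (-22 + q)*(2*q)) = -4*(q + 2*q*(-22 + q)) = -4*q - 8*q*(-22 + q))
(-16512 + E(c(-4)))/(-850 + 22431) - 1*10243 = (-16512 + 4*(-4)²*(43 - 2*(-4)²))/(-850 + 22431) - 1*10243 = (-16512 + 4*16*(43 - 2*16))/21581 - 10243 = (-16512 + 4*16*(43 - 32))*(1/21581) - 10243 = (-16512 + 4*16*11)*(1/21581) - 10243 = (-16512 + 704)*(1/21581) - 10243 = -15808*1/21581 - 10243 = -15808/21581 - 10243 = -221069991/21581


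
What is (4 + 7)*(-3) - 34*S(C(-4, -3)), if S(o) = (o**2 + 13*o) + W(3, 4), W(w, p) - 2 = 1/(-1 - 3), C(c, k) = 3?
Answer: -3449/2 ≈ -1724.5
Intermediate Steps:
W(w, p) = 7/4 (W(w, p) = 2 + 1/(-1 - 3) = 2 + 1/(-4) = 2 - 1/4 = 7/4)
S(o) = 7/4 + o**2 + 13*o (S(o) = (o**2 + 13*o) + 7/4 = 7/4 + o**2 + 13*o)
(4 + 7)*(-3) - 34*S(C(-4, -3)) = (4 + 7)*(-3) - 34*(7/4 + 3**2 + 13*3) = 11*(-3) - 34*(7/4 + 9 + 39) = -33 - 34*199/4 = -33 - 3383/2 = -3449/2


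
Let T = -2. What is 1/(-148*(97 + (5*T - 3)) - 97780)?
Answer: -1/110212 ≈ -9.0734e-6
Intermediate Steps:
1/(-148*(97 + (5*T - 3)) - 97780) = 1/(-148*(97 + (5*(-2) - 3)) - 97780) = 1/(-148*(97 + (-10 - 3)) - 97780) = 1/(-148*(97 - 13) - 97780) = 1/(-148*84 - 97780) = 1/(-12432 - 97780) = 1/(-110212) = -1/110212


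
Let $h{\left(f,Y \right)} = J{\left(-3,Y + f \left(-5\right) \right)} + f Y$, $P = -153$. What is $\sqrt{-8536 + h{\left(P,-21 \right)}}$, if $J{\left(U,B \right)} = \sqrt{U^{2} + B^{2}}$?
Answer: $\sqrt{-5323 + 3 \sqrt{61505}} \approx 67.668 i$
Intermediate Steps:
$J{\left(U,B \right)} = \sqrt{B^{2} + U^{2}}$
$h{\left(f,Y \right)} = \sqrt{9 + \left(Y - 5 f\right)^{2}} + Y f$ ($h{\left(f,Y \right)} = \sqrt{\left(Y + f \left(-5\right)\right)^{2} + \left(-3\right)^{2}} + f Y = \sqrt{\left(Y - 5 f\right)^{2} + 9} + Y f = \sqrt{9 + \left(Y - 5 f\right)^{2}} + Y f$)
$\sqrt{-8536 + h{\left(P,-21 \right)}} = \sqrt{-8536 + \left(\sqrt{9 + \left(-21 - -765\right)^{2}} - -3213\right)} = \sqrt{-8536 + \left(\sqrt{9 + \left(-21 + 765\right)^{2}} + 3213\right)} = \sqrt{-8536 + \left(\sqrt{9 + 744^{2}} + 3213\right)} = \sqrt{-8536 + \left(\sqrt{9 + 553536} + 3213\right)} = \sqrt{-8536 + \left(\sqrt{553545} + 3213\right)} = \sqrt{-8536 + \left(3 \sqrt{61505} + 3213\right)} = \sqrt{-8536 + \left(3213 + 3 \sqrt{61505}\right)} = \sqrt{-5323 + 3 \sqrt{61505}}$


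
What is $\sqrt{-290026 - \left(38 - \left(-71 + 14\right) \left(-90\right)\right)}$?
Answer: $13 i \sqrt{1686} \approx 533.79 i$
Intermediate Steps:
$\sqrt{-290026 - \left(38 - \left(-71 + 14\right) \left(-90\right)\right)} = \sqrt{-290026 - -5092} = \sqrt{-290026 + \left(5130 - 38\right)} = \sqrt{-290026 + 5092} = \sqrt{-284934} = 13 i \sqrt{1686}$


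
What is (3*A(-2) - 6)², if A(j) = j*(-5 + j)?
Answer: 1296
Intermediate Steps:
(3*A(-2) - 6)² = (3*(-2*(-5 - 2)) - 6)² = (3*(-2*(-7)) - 6)² = (3*14 - 6)² = (42 - 6)² = 36² = 1296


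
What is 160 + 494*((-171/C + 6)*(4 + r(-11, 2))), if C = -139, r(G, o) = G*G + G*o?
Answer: 51158650/139 ≈ 3.6805e+5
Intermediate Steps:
r(G, o) = G² + G*o
160 + 494*((-171/C + 6)*(4 + r(-11, 2))) = 160 + 494*((-171/(-139) + 6)*(4 - 11*(-11 + 2))) = 160 + 494*((-171*(-1/139) + 6)*(4 - 11*(-9))) = 160 + 494*((171/139 + 6)*(4 + 99)) = 160 + 494*((1005/139)*103) = 160 + 494*(103515/139) = 160 + 51136410/139 = 51158650/139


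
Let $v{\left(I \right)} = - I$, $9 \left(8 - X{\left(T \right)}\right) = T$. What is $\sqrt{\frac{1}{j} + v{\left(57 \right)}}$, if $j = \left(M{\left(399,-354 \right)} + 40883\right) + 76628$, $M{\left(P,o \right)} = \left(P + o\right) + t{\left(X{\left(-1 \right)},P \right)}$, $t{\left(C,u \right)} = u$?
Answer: $\frac{i \sqrt{793062657470}}{117955} \approx 7.5498 i$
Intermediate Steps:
$X{\left(T \right)} = 8 - \frac{T}{9}$
$M{\left(P,o \right)} = o + 2 P$ ($M{\left(P,o \right)} = \left(P + o\right) + P = o + 2 P$)
$j = 117955$ ($j = \left(\left(-354 + 2 \cdot 399\right) + 40883\right) + 76628 = \left(\left(-354 + 798\right) + 40883\right) + 76628 = \left(444 + 40883\right) + 76628 = 41327 + 76628 = 117955$)
$\sqrt{\frac{1}{j} + v{\left(57 \right)}} = \sqrt{\frac{1}{117955} - 57} = \sqrt{- \frac{6723434}{117955}} = \frac{i \sqrt{793062657470}}{117955}$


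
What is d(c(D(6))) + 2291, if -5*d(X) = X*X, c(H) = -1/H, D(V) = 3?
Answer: 103094/45 ≈ 2291.0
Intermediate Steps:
d(X) = -X**2/5 (d(X) = -X*X/5 = -X**2/5)
d(c(D(6))) + 2291 = -(-1/3)**2/5 + 2291 = -1/5*1/9 + 2291 = -1/45 + 2291 = 103094/45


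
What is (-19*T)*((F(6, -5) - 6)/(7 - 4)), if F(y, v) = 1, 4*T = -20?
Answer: -475/3 ≈ -158.33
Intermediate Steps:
T = -5 (T = (¼)*(-20) = -5)
(-19*T)*((F(6, -5) - 6)/(7 - 4)) = (-19*(-5))*((1 - 6)/(7 - 4)) = 95*(-5/3) = -475/3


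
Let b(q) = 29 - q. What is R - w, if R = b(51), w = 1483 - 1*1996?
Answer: 491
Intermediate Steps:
w = -513 (w = 1483 - 1996 = -513)
R = -22 (R = 29 - 1*51 = 29 - 51 = -22)
R - w = -22 - 1*(-513) = -22 + 513 = 491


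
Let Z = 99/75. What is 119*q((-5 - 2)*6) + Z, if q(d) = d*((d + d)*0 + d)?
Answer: 5247933/25 ≈ 2.0992e+5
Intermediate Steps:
Z = 33/25 (Z = 99*(1/75) = 33/25 ≈ 1.3200)
q(d) = d**2 (q(d) = d*((2*d)*0 + d) = d*(0 + d) = d*d = d**2)
119*q((-5 - 2)*6) + Z = 119*((-5 - 2)*6)**2 + 33/25 = 119*(-7*6)**2 + 33/25 = 119*(-42)**2 + 33/25 = 119*1764 + 33/25 = 209916 + 33/25 = 5247933/25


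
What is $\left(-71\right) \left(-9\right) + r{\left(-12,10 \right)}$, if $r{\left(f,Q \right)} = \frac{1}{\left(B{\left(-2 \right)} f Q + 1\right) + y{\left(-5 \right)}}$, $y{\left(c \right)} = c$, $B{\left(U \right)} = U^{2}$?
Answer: $\frac{309275}{484} \approx 639.0$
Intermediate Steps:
$r{\left(f,Q \right)} = \frac{1}{-4 + 4 Q f}$ ($r{\left(f,Q \right)} = \frac{1}{\left(\left(-2\right)^{2} f Q + 1\right) - 5} = \frac{1}{\left(4 f Q + 1\right) - 5} = \frac{1}{\left(4 Q f + 1\right) - 5} = \frac{1}{\left(1 + 4 Q f\right) - 5} = \frac{1}{-4 + 4 Q f}$)
$\left(-71\right) \left(-9\right) + r{\left(-12,10 \right)} = \left(-71\right) \left(-9\right) + \frac{1}{4 \left(-1 + 10 \left(-12\right)\right)} = 639 + \frac{1}{4 \left(-1 - 120\right)} = 639 + \frac{1}{4 \left(-121\right)} = 639 + \frac{1}{4} \left(- \frac{1}{121}\right) = 639 - \frac{1}{484} = \frac{309275}{484}$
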